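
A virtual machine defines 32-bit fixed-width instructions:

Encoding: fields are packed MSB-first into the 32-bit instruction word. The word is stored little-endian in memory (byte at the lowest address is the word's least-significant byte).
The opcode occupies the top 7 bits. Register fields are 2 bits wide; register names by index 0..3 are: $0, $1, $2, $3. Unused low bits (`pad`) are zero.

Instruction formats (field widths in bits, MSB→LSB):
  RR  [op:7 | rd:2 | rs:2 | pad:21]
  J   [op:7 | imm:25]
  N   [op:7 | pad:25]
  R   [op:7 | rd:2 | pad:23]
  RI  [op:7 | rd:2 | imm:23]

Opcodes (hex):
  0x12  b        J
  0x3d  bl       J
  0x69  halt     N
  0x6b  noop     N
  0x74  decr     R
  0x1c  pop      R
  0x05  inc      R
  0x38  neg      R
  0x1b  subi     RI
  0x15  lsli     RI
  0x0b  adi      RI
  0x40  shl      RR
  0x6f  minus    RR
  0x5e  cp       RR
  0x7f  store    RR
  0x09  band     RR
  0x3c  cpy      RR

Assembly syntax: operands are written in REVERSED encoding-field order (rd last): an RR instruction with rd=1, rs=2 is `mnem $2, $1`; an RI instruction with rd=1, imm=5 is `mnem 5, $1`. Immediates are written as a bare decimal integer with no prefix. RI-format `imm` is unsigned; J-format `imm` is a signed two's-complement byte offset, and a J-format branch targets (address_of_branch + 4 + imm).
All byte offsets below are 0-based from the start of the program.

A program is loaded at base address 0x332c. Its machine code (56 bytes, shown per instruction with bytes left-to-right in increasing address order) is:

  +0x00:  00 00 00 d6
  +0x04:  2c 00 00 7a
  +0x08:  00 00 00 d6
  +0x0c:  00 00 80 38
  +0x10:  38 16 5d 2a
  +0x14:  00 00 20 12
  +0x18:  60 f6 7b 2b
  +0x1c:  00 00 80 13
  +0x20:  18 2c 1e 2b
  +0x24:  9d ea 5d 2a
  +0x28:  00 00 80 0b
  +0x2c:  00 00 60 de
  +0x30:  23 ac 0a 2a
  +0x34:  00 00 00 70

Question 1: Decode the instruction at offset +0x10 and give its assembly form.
lsli 6100536, $0

+0x10: 38 16 5d 2a ⇒ word 0x2a5d1638 (little)
  opcode bits[31:25]=0x15: lsli/RI
  [24:23] rd=0 = $0
  [22:0] imm=6100536 = 6100536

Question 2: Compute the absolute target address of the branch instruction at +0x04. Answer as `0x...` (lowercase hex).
0x3360

off 0x04: read 2c 00 00 7a as little → 0x7a00002c
  opcode bits[31:25]=0x3d: bl/J
  imm: (w>>0)&0x1ffffff=0x2c → 44
  target = base 0x332c + off 0x04 + 4 + imm 44 = 0x3360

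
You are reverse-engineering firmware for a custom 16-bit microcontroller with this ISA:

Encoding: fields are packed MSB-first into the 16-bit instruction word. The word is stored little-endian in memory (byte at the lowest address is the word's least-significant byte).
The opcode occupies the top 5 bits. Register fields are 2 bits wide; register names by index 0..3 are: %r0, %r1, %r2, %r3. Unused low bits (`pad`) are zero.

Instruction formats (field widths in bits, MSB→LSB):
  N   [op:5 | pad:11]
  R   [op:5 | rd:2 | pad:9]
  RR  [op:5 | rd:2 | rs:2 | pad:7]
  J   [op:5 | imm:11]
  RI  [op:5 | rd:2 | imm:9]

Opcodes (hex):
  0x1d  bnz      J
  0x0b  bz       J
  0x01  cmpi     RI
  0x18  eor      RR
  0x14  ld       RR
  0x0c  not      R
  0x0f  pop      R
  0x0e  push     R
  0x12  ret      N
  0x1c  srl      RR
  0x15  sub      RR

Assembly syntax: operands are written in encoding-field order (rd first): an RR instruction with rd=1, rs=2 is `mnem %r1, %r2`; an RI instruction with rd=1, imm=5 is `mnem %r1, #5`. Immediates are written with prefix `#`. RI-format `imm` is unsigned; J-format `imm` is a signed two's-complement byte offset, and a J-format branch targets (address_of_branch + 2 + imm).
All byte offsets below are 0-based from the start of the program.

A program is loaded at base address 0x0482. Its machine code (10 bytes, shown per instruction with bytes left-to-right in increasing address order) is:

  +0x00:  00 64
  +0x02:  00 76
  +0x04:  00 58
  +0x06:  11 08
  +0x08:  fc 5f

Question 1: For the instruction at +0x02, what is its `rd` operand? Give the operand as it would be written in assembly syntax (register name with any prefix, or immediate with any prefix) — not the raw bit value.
%r3

off 0x02: read 00 76 as little → 0x7600
  op=0x7600>>11=0xe ⇒ push (R)
  [10:9] rd=3 = %r3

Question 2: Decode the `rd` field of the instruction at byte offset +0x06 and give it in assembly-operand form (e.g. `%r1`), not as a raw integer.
%r0

[06] 11 08 → 0x0811
  opcode bits[15:11]=0x1: cmpi/RI
  rd: (w>>9)&0x3=0x0 → %r0
  imm: (w>>0)&0x1ff=0x11 → #17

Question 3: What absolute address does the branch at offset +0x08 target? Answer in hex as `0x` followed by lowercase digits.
@+08  little-endian(fc 5f) = 0x5ffc
  opcode bits[15:11]=0xb: bz/J
  [10:0] imm=2044 (s11→-4) = #-4
  target = base 0x0482 + off 0x08 + 2 + imm -4 = 0x0488

0x0488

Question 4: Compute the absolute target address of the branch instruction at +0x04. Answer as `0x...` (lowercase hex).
0x0488

[04] 00 58 → 0x5800
  top 5b → 0xb → bz [J]
  imm@[10:0]=0x0 ⇒ #0
  target = base 0x0482 + off 0x04 + 2 + imm 0 = 0x0488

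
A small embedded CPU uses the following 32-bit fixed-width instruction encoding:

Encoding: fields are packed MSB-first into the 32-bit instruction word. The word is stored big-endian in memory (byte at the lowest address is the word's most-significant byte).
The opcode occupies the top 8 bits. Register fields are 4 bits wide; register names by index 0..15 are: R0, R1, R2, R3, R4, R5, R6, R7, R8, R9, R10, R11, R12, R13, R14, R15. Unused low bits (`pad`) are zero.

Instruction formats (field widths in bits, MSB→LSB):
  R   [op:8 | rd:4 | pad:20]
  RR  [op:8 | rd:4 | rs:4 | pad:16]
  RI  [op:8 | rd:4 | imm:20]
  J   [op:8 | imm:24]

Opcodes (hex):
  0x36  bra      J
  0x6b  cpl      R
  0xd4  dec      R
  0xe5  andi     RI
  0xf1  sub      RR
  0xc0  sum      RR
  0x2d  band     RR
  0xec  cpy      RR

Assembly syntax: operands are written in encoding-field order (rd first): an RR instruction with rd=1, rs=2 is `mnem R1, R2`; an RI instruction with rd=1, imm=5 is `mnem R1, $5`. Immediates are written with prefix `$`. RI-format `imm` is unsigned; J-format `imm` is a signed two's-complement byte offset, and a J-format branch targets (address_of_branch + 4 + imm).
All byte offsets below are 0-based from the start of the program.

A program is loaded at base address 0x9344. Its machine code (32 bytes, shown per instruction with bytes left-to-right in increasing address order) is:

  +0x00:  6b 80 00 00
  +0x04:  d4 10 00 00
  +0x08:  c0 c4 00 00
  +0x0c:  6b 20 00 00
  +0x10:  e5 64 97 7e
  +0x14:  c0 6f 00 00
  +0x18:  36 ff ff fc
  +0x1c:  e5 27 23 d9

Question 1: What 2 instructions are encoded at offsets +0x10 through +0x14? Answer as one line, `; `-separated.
@+10  big-endian(e5 64 97 7e) = 0xe564977e
  opcode bits[31:24]=0xe5: andi/RI
  rd: (w>>20)&0xf=0x6 → R6
  imm: (w>>0)&0xfffff=0x4977e → $300926
@+14  big-endian(c0 6f 00 00) = 0xc06f0000
  opcode bits[31:24]=0xc0: sum/RR
  rd: (w>>20)&0xf=0x6 → R6
  rs: (w>>16)&0xf=0xf → R15

andi R6, $300926; sum R6, R15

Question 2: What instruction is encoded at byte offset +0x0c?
cpl R2

off 0x0c: read 6b 20 00 00 as big → 0x6b200000
  op=0x6b200000>>24=0x6b ⇒ cpl (R)
  rd@[23:20]=0x2 ⇒ R2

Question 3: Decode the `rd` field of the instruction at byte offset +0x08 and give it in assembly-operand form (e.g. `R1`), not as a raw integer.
R12

off 0x08: read c0 c4 00 00 as big → 0xc0c40000
  opcode bits[31:24]=0xc0: sum/RR
  rd: (w>>20)&0xf=0xc → R12
  rs: (w>>16)&0xf=0x4 → R4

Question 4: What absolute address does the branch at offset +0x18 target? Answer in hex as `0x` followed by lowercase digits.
0x935c

off 0x18: read 36 ff ff fc as big → 0x36fffffc
  opcode bits[31:24]=0x36: bra/J
  imm: (w>>0)&0xffffff=0xfffffc (s24→-4) → $-4
  target = base 0x9344 + off 0x18 + 4 + imm -4 = 0x935c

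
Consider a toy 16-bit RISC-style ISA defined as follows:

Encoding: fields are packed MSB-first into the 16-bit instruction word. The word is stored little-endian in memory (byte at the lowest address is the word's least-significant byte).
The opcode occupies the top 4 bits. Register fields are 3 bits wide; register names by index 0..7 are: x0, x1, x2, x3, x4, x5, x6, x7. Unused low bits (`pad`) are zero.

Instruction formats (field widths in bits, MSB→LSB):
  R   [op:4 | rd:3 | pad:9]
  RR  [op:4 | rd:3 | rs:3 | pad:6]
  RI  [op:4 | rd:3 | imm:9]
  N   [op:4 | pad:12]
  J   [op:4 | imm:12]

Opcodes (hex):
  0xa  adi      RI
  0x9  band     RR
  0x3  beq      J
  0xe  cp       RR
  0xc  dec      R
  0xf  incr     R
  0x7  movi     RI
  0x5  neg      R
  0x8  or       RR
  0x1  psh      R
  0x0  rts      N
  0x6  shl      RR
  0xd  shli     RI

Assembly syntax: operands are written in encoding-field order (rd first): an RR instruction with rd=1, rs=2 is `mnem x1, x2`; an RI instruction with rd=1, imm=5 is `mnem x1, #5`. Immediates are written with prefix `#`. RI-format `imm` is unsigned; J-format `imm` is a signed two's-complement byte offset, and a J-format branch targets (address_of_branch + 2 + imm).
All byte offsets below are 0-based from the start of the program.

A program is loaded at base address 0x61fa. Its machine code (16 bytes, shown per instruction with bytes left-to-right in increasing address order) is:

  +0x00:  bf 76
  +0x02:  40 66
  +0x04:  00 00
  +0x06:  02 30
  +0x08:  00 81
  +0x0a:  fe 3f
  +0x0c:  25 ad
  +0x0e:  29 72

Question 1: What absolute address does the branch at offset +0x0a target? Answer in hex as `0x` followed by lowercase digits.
0x6204

@+0a  little-endian(fe 3f) = 0x3ffe
  op=0x3ffe>>12=0x3 ⇒ beq (J)
  imm@[11:0]=0xffe (s12→-2) ⇒ #-2
  target = base 0x61fa + off 0x0a + 2 + imm -2 = 0x6204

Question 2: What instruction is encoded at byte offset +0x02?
[02] 40 66 → 0x6640
  top 4b → 0x6 → shl [RR]
  rd@[11:9]=0x3 ⇒ x3
  rs@[8:6]=0x1 ⇒ x1

shl x3, x1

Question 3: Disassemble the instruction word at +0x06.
@+06  little-endian(02 30) = 0x3002
  opcode bits[15:12]=0x3: beq/J
  imm: (w>>0)&0xfff=0x2 → #2

beq #2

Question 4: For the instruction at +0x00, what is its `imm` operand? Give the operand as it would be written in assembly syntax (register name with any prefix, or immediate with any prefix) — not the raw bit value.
[00] bf 76 → 0x76bf
  top 4b → 0x7 → movi [RI]
  [11:9] rd=3 = x3
  [8:0] imm=191 = #191

#191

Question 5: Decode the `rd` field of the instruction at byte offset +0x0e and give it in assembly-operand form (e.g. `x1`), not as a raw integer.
+0x0e: 29 72 ⇒ word 0x7229 (little)
  op=0x7229>>12=0x7 ⇒ movi (RI)
  rd: (w>>9)&0x7=0x1 → x1
  imm: (w>>0)&0x1ff=0x29 → #41

x1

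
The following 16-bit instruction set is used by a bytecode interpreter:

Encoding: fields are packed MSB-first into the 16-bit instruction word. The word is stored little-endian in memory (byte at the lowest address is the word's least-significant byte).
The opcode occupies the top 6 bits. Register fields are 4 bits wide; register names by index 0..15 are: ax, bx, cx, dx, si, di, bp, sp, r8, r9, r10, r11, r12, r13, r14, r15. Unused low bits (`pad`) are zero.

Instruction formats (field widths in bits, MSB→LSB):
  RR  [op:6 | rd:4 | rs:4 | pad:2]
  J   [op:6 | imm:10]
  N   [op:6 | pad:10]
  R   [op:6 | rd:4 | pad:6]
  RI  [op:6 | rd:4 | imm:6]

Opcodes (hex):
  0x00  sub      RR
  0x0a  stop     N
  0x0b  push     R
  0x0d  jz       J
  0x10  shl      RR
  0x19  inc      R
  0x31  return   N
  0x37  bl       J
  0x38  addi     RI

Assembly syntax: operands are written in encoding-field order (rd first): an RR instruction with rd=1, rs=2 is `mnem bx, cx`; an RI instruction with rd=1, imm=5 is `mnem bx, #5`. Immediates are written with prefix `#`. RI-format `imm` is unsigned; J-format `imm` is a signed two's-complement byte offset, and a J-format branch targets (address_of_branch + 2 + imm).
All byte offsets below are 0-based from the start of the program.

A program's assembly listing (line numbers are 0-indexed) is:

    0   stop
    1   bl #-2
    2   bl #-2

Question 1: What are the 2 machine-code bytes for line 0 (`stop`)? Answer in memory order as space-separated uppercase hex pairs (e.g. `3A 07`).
L0: stop op=0xa:6|pad=0:10 ⇒ 0x2800 ⇒ little 00 28

00 28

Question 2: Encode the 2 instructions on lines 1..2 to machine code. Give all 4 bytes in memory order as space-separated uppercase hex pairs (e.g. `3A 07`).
line 1 (bl): pack op=0x37:6|imm=-2:10 = 0xdffe; little→ fe df
line 2 (bl): pack op=0x37:6|imm=-2:10 = 0xdffe; little→ fe df

FE DF FE DF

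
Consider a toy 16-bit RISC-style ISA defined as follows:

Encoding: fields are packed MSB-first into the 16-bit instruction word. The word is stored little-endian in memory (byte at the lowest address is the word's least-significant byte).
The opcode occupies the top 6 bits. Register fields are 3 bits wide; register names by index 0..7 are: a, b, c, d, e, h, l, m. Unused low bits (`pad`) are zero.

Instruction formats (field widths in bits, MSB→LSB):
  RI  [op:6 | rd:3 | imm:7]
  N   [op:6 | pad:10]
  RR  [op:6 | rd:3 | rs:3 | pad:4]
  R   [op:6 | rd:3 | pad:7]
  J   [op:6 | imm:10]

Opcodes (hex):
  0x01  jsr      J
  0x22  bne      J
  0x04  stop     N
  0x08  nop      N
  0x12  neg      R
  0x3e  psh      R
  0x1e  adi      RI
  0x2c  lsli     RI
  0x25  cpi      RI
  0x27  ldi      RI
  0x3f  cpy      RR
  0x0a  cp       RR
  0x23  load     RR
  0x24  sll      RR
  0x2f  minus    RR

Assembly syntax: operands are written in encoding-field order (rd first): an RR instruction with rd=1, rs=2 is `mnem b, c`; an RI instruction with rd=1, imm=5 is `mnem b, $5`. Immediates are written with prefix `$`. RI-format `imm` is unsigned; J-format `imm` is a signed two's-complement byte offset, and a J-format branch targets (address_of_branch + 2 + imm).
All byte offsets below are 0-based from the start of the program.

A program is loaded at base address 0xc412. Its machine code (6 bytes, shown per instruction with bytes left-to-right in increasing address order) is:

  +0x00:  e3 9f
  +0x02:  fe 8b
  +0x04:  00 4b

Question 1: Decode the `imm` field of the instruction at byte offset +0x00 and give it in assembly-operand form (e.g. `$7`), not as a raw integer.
+0x00: e3 9f ⇒ word 0x9fe3 (little)
  opcode bits[15:10]=0x27: ldi/RI
  [9:7] rd=7 = m
  [6:0] imm=99 = $99

$99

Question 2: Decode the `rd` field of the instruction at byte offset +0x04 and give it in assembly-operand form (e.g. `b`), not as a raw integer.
l

off 0x04: read 00 4b as little → 0x4b00
  top 6b → 0x12 → neg [R]
  rd@[9:7]=0x6 ⇒ l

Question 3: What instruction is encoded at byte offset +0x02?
+0x02: fe 8b ⇒ word 0x8bfe (little)
  opcode bits[15:10]=0x22: bne/J
  [9:0] imm=1022 (s10→-2) = $-2

bne $-2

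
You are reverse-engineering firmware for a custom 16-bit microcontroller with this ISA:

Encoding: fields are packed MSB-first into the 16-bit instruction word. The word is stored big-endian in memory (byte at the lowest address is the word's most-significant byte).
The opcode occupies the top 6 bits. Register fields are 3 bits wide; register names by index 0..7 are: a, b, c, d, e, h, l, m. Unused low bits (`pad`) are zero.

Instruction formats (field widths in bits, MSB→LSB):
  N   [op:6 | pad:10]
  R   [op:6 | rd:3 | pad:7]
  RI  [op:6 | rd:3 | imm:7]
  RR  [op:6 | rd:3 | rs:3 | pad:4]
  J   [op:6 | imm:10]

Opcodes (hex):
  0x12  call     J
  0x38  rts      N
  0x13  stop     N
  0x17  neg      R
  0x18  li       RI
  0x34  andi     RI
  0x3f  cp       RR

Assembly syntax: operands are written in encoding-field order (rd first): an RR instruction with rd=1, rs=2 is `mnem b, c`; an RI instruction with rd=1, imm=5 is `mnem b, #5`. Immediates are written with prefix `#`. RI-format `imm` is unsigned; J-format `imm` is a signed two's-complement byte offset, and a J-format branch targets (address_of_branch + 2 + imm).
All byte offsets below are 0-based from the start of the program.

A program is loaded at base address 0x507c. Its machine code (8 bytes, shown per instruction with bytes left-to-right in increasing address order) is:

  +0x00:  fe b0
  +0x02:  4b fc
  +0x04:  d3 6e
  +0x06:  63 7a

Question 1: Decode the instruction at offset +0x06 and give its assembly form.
li l, #122

off 0x06: read 63 7a as big → 0x637a
  opcode bits[15:10]=0x18: li/RI
  rd@[9:7]=0x6 ⇒ l
  imm@[6:0]=0x7a ⇒ #122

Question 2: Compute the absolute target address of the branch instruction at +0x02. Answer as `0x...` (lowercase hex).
0x507c

@+02  big-endian(4b fc) = 0x4bfc
  opcode bits[15:10]=0x12: call/J
  imm@[9:0]=0x3fc (s10→-4) ⇒ #-4
  target = base 0x507c + off 0x02 + 2 + imm -4 = 0x507c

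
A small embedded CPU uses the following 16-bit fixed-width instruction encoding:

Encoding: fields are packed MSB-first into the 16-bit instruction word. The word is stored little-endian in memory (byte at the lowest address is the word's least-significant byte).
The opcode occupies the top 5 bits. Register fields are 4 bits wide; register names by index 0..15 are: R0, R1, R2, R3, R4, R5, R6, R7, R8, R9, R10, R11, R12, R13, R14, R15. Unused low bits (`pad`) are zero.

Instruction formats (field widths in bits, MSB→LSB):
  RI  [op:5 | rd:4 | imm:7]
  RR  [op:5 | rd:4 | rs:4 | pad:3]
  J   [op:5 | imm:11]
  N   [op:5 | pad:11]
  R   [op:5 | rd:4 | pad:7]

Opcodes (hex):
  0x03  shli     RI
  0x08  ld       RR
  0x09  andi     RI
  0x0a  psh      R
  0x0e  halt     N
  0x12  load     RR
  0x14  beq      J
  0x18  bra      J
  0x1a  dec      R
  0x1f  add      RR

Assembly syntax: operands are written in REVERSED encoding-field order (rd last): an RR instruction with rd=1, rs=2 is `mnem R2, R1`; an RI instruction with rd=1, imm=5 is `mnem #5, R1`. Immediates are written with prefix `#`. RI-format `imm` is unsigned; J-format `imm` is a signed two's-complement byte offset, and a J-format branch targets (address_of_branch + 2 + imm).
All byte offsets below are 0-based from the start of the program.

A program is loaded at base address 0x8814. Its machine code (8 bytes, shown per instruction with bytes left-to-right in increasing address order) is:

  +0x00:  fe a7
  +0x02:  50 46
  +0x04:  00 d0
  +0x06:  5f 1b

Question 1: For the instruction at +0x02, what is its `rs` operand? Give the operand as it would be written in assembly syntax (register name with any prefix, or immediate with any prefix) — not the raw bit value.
[02] 50 46 → 0x4650
  opcode bits[15:11]=0x8: ld/RR
  [10:7] rd=12 = R12
  [6:3] rs=10 = R10

R10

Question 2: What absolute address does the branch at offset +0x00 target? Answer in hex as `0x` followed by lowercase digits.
0x8814

@+00  little-endian(fe a7) = 0xa7fe
  opcode bits[15:11]=0x14: beq/J
  imm@[10:0]=0x7fe (s11→-2) ⇒ #-2
  target = base 0x8814 + off 0x00 + 2 + imm -2 = 0x8814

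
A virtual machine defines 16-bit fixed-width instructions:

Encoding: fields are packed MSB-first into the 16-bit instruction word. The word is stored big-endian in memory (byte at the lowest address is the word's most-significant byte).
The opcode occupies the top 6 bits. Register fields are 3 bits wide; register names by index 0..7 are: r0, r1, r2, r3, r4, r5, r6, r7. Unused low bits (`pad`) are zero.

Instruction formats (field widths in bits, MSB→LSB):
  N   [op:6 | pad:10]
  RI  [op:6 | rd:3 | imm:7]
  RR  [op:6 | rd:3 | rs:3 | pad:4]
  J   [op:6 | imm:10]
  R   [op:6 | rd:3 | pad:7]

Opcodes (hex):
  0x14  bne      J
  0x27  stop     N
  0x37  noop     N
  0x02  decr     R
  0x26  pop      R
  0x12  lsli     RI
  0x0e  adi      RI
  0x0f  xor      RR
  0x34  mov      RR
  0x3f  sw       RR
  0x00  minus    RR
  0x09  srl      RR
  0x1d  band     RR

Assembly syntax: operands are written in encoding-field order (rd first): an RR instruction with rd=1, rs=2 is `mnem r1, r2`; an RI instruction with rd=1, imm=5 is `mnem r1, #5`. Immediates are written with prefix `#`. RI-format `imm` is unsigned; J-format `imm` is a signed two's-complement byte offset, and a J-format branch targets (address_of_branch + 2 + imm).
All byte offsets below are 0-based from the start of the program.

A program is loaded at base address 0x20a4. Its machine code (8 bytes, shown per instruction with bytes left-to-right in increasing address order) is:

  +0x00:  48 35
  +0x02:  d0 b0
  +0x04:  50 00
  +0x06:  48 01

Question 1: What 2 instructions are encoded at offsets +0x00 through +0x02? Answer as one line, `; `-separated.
+0x00: 48 35 ⇒ word 0x4835 (big)
  op=0x4835>>10=0x12 ⇒ lsli (RI)
  rd@[9:7]=0x0 ⇒ r0
  imm@[6:0]=0x35 ⇒ #53
+0x02: d0 b0 ⇒ word 0xd0b0 (big)
  op=0xd0b0>>10=0x34 ⇒ mov (RR)
  rd@[9:7]=0x1 ⇒ r1
  rs@[6:4]=0x3 ⇒ r3

lsli r0, #53; mov r1, r3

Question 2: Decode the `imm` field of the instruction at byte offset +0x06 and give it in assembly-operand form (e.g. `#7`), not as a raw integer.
#1

@+06  big-endian(48 01) = 0x4801
  opcode bits[15:10]=0x12: lsli/RI
  [9:7] rd=0 = r0
  [6:0] imm=1 = #1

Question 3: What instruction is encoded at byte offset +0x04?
[04] 50 00 → 0x5000
  opcode bits[15:10]=0x14: bne/J
  imm@[9:0]=0x0 ⇒ #0

bne #0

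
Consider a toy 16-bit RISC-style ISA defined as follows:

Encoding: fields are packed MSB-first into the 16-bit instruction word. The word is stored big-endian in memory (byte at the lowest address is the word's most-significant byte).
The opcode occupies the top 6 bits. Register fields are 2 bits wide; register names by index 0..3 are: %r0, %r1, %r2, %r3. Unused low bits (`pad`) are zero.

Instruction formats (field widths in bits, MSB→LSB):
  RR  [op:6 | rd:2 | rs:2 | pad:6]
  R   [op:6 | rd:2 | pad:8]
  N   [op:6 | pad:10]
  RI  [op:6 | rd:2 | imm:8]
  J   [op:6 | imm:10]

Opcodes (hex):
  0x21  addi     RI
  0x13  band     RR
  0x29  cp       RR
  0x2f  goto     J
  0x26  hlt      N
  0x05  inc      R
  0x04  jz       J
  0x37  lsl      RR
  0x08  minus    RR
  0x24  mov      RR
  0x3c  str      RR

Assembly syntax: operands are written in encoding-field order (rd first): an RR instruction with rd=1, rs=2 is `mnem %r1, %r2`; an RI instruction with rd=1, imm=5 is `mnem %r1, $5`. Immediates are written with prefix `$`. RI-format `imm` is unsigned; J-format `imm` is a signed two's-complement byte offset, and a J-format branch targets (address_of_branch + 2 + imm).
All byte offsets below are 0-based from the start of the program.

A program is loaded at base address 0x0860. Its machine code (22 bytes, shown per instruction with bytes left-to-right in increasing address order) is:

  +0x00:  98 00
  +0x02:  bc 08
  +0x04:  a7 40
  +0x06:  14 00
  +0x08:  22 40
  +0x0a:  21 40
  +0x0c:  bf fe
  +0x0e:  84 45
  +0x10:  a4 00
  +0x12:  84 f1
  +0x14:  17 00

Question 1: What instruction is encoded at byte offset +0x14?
off 0x14: read 17 00 as big → 0x1700
  top 6b → 0x5 → inc [R]
  [9:8] rd=3 = %r3

inc %r3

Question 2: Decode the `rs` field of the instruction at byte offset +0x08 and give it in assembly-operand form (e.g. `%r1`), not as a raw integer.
@+08  big-endian(22 40) = 0x2240
  top 6b → 0x8 → minus [RR]
  rd: (w>>8)&0x3=0x2 → %r2
  rs: (w>>6)&0x3=0x1 → %r1

%r1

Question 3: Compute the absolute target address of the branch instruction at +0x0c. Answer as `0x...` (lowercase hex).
0x086c

+0x0c: bf fe ⇒ word 0xbffe (big)
  opcode bits[15:10]=0x2f: goto/J
  [9:0] imm=1022 (s10→-2) = $-2
  target = base 0x0860 + off 0x0c + 2 + imm -2 = 0x086c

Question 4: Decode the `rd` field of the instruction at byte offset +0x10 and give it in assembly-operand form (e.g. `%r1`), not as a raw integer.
%r0

off 0x10: read a4 00 as big → 0xa400
  top 6b → 0x29 → cp [RR]
  rd@[9:8]=0x0 ⇒ %r0
  rs@[7:6]=0x0 ⇒ %r0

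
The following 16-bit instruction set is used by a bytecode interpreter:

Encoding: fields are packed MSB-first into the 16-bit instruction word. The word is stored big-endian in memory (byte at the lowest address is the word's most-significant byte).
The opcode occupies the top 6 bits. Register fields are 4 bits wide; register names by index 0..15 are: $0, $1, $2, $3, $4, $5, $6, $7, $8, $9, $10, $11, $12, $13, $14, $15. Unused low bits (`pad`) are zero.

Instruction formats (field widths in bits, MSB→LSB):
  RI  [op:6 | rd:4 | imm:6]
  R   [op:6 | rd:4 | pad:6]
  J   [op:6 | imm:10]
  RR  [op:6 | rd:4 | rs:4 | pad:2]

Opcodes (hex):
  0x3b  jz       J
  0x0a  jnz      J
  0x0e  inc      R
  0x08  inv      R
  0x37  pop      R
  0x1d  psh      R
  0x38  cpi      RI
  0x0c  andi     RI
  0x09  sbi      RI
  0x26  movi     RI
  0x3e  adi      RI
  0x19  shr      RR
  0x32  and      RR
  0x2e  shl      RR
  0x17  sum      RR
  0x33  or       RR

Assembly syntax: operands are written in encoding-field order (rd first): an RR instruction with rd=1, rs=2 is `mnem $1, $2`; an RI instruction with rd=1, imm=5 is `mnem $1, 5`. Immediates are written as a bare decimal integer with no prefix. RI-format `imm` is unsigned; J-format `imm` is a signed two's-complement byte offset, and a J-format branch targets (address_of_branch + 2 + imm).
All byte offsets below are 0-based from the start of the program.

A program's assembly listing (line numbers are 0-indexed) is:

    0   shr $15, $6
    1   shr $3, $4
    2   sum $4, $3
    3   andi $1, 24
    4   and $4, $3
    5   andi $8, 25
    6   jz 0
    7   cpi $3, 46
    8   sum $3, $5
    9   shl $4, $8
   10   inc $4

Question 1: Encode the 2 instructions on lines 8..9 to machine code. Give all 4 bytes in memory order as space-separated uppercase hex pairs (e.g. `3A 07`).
8. sum fields op=0x17:6|rd=3:4|rs=5:4|pad=0:2 → word 5cd4h → 5c d4
9. shl fields op=0x2e:6|rd=4:4|rs=8:4|pad=0:2 → word b920h → b9 20

5C D4 B9 20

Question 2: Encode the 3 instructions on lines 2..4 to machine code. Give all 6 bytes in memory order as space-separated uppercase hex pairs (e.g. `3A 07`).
2. sum fields op=0x17:6|rd=4:4|rs=3:4|pad=0:2 → word 5d0ch → 5d 0c
3. andi fields op=0xc:6|rd=1:4|imm=24:6 → word 3058h → 30 58
4. and fields op=0x32:6|rd=4:4|rs=3:4|pad=0:2 → word c90ch → c9 0c

5D 0C 30 58 C9 0C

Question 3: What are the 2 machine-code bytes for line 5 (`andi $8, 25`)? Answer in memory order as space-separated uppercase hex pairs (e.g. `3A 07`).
line 5 (andi): pack op=0xc:6|rd=8:4|imm=25:6 = 0x3219; big→ 32 19

32 19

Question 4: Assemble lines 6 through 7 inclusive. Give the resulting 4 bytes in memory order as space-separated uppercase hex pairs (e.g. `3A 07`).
EC 00 E0 EE

L6: jz op=0x3b:6|imm=0:10 ⇒ 0xec00 ⇒ big ec 00
L7: cpi op=0x38:6|rd=3:4|imm=46:6 ⇒ 0xe0ee ⇒ big e0 ee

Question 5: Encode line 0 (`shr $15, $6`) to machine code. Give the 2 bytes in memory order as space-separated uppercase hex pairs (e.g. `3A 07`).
67 D8

line 0 (shr): pack op=0x19:6|rd=15:4|rs=6:4|pad=0:2 = 0x67d8; big→ 67 d8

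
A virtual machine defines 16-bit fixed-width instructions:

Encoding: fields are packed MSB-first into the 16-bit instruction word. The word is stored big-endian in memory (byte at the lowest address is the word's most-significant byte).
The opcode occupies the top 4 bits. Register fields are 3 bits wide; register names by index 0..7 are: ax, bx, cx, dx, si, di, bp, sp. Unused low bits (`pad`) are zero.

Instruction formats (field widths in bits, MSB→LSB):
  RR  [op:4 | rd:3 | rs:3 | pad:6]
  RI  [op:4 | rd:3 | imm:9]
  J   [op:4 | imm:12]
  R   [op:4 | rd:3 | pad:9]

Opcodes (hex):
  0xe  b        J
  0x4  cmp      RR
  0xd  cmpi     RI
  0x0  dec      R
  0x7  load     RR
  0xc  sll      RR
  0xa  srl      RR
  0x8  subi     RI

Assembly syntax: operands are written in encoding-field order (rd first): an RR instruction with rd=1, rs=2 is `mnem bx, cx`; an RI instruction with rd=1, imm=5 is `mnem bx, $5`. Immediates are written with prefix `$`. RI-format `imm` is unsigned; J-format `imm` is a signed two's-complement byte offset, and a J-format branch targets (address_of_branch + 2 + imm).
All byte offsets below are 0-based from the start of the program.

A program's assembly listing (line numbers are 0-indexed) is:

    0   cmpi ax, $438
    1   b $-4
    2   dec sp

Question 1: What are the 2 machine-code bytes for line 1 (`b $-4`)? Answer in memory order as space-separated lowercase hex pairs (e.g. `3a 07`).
1. b fields op=0xe:4|imm=-4:12 → word effch → ef fc

ef fc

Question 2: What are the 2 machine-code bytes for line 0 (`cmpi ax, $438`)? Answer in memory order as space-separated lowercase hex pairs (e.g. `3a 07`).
line 0 (cmpi): pack op=0xd:4|rd=0:3|imm=438:9 = 0xd1b6; big→ d1 b6

d1 b6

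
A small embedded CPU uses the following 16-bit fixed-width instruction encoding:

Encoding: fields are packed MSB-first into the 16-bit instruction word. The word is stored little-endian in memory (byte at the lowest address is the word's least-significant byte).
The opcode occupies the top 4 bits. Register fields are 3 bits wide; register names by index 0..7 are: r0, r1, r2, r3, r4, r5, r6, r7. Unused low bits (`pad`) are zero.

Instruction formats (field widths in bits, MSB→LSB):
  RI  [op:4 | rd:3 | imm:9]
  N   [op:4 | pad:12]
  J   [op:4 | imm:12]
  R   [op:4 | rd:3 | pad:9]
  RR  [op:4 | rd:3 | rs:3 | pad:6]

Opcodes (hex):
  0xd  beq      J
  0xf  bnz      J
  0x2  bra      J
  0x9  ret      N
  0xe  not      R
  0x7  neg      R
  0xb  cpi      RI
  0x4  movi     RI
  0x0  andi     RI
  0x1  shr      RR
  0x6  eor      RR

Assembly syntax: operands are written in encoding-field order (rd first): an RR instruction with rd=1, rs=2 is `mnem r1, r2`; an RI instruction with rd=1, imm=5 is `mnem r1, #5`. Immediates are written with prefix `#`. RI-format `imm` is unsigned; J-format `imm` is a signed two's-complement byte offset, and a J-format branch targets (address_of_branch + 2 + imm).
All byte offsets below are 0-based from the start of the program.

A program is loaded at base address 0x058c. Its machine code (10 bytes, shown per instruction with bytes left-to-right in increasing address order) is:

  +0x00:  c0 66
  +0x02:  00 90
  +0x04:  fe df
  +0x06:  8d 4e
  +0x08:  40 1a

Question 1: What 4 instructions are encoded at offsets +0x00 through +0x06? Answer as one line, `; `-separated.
eor r3, r3; ret; beq #-2; movi r7, #141

+0x00: c0 66 ⇒ word 0x66c0 (little)
  op=0x66c0>>12=0x6 ⇒ eor (RR)
  [11:9] rd=3 = r3
  [8:6] rs=3 = r3
+0x02: 00 90 ⇒ word 0x9000 (little)
  op=0x9000>>12=0x9 ⇒ ret (N)
+0x04: fe df ⇒ word 0xdffe (little)
  op=0xdffe>>12=0xd ⇒ beq (J)
  [11:0] imm=4094 (s12→-2) = #-2
+0x06: 8d 4e ⇒ word 0x4e8d (little)
  op=0x4e8d>>12=0x4 ⇒ movi (RI)
  [11:9] rd=7 = r7
  [8:0] imm=141 = #141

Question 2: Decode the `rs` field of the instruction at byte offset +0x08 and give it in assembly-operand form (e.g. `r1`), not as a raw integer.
r1

off 0x08: read 40 1a as little → 0x1a40
  top 4b → 0x1 → shr [RR]
  rd@[11:9]=0x5 ⇒ r5
  rs@[8:6]=0x1 ⇒ r1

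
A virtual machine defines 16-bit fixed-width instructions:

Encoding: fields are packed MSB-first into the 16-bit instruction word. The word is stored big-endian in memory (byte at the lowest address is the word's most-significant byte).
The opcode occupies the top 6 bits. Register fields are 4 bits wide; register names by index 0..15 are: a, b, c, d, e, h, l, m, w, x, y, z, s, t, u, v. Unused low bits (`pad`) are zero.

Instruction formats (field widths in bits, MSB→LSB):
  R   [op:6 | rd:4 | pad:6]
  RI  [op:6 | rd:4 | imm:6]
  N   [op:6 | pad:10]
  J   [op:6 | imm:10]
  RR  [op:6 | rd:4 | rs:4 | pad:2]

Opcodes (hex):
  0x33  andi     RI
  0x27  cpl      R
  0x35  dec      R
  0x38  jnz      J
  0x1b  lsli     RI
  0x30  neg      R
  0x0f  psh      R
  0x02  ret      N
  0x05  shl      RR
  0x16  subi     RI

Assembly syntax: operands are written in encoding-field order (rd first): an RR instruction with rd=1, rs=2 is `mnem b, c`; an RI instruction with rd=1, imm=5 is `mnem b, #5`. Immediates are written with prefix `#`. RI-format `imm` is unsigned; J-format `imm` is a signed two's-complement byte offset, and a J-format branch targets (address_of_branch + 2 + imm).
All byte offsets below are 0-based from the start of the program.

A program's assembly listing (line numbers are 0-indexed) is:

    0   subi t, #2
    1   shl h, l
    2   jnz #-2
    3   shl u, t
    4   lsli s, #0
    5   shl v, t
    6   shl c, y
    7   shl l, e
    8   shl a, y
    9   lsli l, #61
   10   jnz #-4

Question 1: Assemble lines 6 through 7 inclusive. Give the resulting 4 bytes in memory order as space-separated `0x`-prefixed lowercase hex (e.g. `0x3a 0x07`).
L6: shl op=0x5:6|rd=2:4|rs=10:4|pad=0:2 ⇒ 0x14a8 ⇒ big 14 a8
L7: shl op=0x5:6|rd=6:4|rs=4:4|pad=0:2 ⇒ 0x1590 ⇒ big 15 90

0x14 0xa8 0x15 0x90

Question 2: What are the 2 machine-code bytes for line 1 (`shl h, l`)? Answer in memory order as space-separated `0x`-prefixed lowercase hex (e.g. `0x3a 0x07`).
1. shl fields op=0x5:6|rd=5:4|rs=6:4|pad=0:2 → word 1558h → 15 58

0x15 0x58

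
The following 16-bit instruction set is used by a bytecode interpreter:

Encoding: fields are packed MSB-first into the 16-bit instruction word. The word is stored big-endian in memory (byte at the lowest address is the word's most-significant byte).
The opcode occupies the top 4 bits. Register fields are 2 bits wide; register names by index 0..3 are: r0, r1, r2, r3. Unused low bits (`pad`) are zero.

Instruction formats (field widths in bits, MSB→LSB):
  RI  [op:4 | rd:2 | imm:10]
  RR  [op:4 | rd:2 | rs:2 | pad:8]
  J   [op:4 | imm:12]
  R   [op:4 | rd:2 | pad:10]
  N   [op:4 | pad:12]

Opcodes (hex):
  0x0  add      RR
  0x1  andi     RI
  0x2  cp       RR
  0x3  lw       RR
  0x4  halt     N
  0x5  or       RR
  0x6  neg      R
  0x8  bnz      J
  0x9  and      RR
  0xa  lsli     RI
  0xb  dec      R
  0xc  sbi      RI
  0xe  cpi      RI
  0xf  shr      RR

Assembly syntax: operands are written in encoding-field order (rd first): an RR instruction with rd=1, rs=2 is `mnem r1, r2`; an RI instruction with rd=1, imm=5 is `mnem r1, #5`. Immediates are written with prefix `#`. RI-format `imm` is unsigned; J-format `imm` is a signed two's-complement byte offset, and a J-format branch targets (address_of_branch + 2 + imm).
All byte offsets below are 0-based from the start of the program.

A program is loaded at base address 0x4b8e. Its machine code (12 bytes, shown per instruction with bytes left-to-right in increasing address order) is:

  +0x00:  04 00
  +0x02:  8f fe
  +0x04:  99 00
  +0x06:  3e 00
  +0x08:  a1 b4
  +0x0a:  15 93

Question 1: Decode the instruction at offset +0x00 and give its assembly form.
add r1, r0

+0x00: 04 00 ⇒ word 0x0400 (big)
  opcode bits[15:12]=0x0: add/RR
  rd@[11:10]=0x1 ⇒ r1
  rs@[9:8]=0x0 ⇒ r0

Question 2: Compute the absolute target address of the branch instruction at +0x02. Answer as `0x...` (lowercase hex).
@+02  big-endian(8f fe) = 0x8ffe
  op=0x8ffe>>12=0x8 ⇒ bnz (J)
  imm@[11:0]=0xffe (s12→-2) ⇒ #-2
  target = base 0x4b8e + off 0x02 + 2 + imm -2 = 0x4b90

0x4b90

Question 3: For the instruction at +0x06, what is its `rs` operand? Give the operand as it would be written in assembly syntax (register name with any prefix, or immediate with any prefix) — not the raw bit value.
[06] 3e 00 → 0x3e00
  op=0x3e00>>12=0x3 ⇒ lw (RR)
  rd@[11:10]=0x3 ⇒ r3
  rs@[9:8]=0x2 ⇒ r2

r2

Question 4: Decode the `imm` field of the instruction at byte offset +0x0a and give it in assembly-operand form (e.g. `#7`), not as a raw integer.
+0x0a: 15 93 ⇒ word 0x1593 (big)
  top 4b → 0x1 → andi [RI]
  rd@[11:10]=0x1 ⇒ r1
  imm@[9:0]=0x193 ⇒ #403

#403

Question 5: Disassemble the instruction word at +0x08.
lsli r0, #436

@+08  big-endian(a1 b4) = 0xa1b4
  top 4b → 0xa → lsli [RI]
  rd@[11:10]=0x0 ⇒ r0
  imm@[9:0]=0x1b4 ⇒ #436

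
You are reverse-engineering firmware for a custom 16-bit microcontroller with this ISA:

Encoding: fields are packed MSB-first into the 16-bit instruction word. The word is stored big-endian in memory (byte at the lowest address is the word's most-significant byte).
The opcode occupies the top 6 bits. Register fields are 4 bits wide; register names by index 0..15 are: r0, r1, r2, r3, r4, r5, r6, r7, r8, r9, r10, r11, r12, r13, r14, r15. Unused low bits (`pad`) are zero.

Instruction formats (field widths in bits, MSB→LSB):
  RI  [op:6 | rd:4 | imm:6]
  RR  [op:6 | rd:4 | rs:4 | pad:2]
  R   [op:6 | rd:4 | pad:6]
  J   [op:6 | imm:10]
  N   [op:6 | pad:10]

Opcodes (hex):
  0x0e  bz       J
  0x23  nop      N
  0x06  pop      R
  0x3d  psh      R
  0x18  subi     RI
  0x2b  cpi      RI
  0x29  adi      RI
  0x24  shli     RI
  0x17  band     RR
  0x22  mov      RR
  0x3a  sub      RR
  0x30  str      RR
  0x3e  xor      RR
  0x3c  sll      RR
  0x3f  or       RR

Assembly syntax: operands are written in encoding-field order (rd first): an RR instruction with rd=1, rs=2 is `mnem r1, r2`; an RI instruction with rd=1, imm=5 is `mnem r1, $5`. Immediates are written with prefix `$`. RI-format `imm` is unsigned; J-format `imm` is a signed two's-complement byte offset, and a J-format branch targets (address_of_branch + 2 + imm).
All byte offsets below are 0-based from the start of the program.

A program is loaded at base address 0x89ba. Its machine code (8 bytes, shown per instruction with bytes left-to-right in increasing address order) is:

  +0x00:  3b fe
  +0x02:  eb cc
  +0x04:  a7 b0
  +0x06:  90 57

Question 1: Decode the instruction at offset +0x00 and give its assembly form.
bz $-2

[00] 3b fe → 0x3bfe
  top 6b → 0xe → bz [J]
  imm@[9:0]=0x3fe (s10→-2) ⇒ $-2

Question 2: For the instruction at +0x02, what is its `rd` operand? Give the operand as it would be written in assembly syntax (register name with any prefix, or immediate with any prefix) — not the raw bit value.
off 0x02: read eb cc as big → 0xebcc
  op=0xebcc>>10=0x3a ⇒ sub (RR)
  rd@[9:6]=0xf ⇒ r15
  rs@[5:2]=0x3 ⇒ r3

r15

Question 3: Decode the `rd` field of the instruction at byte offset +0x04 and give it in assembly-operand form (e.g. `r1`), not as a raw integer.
r14

[04] a7 b0 → 0xa7b0
  op=0xa7b0>>10=0x29 ⇒ adi (RI)
  rd: (w>>6)&0xf=0xe → r14
  imm: (w>>0)&0x3f=0x30 → $48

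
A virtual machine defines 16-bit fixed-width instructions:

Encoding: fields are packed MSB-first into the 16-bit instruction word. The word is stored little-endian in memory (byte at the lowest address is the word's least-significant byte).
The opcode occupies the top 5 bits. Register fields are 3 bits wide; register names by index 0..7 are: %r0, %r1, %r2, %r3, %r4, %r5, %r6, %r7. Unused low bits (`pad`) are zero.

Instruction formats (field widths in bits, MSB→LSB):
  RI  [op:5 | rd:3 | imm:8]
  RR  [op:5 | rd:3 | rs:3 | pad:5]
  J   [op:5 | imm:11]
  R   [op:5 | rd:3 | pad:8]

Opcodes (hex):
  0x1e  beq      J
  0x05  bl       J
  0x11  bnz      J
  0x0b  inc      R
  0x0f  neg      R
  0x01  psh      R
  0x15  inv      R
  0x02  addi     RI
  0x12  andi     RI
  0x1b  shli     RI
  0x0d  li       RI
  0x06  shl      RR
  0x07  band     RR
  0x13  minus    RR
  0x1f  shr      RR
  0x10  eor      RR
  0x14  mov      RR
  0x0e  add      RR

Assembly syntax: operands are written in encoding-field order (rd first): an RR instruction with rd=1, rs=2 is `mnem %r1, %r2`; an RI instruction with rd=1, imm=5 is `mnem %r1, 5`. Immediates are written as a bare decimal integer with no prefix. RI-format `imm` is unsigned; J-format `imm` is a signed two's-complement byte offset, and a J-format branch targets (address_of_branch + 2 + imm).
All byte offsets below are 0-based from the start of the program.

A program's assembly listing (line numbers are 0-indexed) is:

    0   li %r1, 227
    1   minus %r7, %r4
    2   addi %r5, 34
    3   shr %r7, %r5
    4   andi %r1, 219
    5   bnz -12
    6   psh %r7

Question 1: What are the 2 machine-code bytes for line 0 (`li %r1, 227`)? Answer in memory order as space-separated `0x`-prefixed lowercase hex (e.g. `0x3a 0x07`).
0. li fields op=0xd:5|rd=1:3|imm=227:8 → word 69e3h → e3 69

0xe3 0x69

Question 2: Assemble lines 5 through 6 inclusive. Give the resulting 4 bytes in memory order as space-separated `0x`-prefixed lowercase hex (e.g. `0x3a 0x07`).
0xf4 0x8f 0x00 0x0f

5. bnz fields op=0x11:5|imm=-12:11 → word 8ff4h → f4 8f
6. psh fields op=0x1:5|rd=7:3|pad=0:8 → word 0f00h → 00 0f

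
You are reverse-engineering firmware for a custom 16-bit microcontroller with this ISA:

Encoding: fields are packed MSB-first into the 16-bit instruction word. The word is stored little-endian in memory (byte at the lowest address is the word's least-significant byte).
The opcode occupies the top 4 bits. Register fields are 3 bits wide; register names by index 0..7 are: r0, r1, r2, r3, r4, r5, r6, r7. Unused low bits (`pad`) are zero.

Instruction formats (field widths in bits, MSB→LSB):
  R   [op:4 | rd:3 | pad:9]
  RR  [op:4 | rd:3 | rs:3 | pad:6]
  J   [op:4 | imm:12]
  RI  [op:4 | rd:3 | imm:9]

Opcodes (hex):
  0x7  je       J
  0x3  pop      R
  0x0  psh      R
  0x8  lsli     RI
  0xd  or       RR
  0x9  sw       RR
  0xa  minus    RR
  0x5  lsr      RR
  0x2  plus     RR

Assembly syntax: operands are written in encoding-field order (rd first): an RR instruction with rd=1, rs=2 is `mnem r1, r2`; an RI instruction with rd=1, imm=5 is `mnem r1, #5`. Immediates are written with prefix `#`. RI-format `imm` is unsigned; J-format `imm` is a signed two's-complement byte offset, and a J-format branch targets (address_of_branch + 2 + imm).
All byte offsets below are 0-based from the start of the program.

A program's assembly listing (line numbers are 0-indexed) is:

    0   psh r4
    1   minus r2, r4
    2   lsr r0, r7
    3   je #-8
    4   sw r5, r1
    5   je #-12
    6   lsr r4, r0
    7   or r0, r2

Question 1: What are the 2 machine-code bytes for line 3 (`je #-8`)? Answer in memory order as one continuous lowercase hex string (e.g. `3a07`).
L3: je op=0x7:4|imm=-8:12 ⇒ 0x7ff8 ⇒ little f8 7f

f87f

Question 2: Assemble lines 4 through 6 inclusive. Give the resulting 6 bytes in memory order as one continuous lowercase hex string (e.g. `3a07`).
409af47f0058

L4: sw op=0x9:4|rd=5:3|rs=1:3|pad=0:6 ⇒ 0x9a40 ⇒ little 40 9a
L5: je op=0x7:4|imm=-12:12 ⇒ 0x7ff4 ⇒ little f4 7f
L6: lsr op=0x5:4|rd=4:3|rs=0:3|pad=0:6 ⇒ 0x5800 ⇒ little 00 58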